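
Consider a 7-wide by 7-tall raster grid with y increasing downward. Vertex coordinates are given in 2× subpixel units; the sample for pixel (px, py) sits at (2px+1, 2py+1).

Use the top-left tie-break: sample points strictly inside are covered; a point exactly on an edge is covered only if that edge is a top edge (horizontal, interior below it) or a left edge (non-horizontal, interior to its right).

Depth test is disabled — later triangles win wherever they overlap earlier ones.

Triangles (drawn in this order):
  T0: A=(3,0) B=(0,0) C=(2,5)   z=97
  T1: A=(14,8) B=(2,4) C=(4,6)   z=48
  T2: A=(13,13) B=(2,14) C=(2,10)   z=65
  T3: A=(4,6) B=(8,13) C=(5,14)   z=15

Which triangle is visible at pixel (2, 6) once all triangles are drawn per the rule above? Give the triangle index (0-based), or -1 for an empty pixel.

T0:
  2·area = 15  (B↔C swapped to make it positive)
  edge (3, 0)→(2, 5): d=(-1,5) right/bottom  bias=-1
  edge (2, 5)→(0, 0): d=(-2,-5) top-left  bias=+0
  edge (0, 0)→(3, 0): d=(3,0) top-left  bias=+0
    (0,0)@(1, 1): e=[9,3,3] → X
    (1,0)@(3, 1): e=[-1,13,3] → .
    (0,1)@(1, 3): e=[7,-1,9] → .
  covered (1 px):
    X . . . . . .
    . . . . . . .
    . . . . . . .
    . . . . . . .
    . . . . . . .
    . . . . . . .
    . . . . . . .
T1:
  2·area = 16  (B↔C swapped to make it positive)
  edge (14, 8)→(4, 6): d=(-10,-2) top-left  bias=+0
  edge (4, 6)→(2, 4): d=(-2,-2) top-left  bias=+0
  edge (2, 4)→(14, 8): d=(12,4) right/bottom  bias=-1
    (0,1)@(1, 3): e=[24,0,-8] → .  [on edge]
    (1,2)@(3, 5): e=[8,0,8] → X  [on edge]
    (2,2)@(5, 5): e=[12,4,0] → .  [on edge]
    (1,3)@(3, 7): e=[-12,-4,32] → .
    (2,3)@(5, 7): e=[-8,0,24] → .  [on edge]
    (4,3)@(9, 7): e=[0,8,8] → X  [on edge]
    (5,3)@(11, 7): e=[4,12,0] → .  [on edge]
    (3,4)@(7, 9): e=[-24,0,40] → .  [on edge]
    (4,4)@(9, 9): e=[-20,4,32] → .
    (4,5)@(9, 11): e=[-40,0,56] → .  [on edge]
    (5,6)@(11, 13): e=[-56,0,72] → .  [on edge]
  covered (2 px):
    . . . . . . .
    . . . . . . .
    . X . . . . .
    . . . . X . .
    . . . . . . .
    . . . . . . .
    . . . . . . .
T2:
  2·area = 44
  edge (13, 13)→(2, 14): d=(-11,1) right/bottom  bias=-1
  edge (2, 14)→(2, 10): d=(0,-4) top-left  bias=+0
  edge (2, 10)→(13, 13): d=(11,3) right/bottom  bias=-1
    (1,5)@(3, 11): e=[32,4,8] → X
    (2,5)@(5, 11): e=[30,12,2] → X
    (3,5)@(7, 11): e=[28,20,-4] → .
    (1,6)@(3, 13): e=[10,4,30] → X
    (3,6)@(7, 13): e=[6,20,18] → X
    (4,6)@(9, 13): e=[4,28,12] → X
    (5,6)@(11, 13): e=[2,36,6] → X
    (6,6)@(13, 13): e=[0,44,0] → .  [on edge]
  covered (7 px):
    . . . . . . .
    . . . . . . .
    . . . . . . .
    . . . . . . .
    . . . . . . .
    . X X . . . .
    . X X X X X .
T3:
  2·area = 25
  edge (4, 6)→(8, 13): d=(4,7) right/bottom  bias=-1
  edge (8, 13)→(5, 14): d=(-3,1) right/bottom  bias=-1
  edge (5, 14)→(4, 6): d=(-1,-8) top-left  bias=+0
    (2,4)@(5, 9): e=[5,15,5] → X
    (3,4)@(7, 9): e=[-9,13,21] → .
    (2,5)@(5, 11): e=[13,9,3] → X
    (3,5)@(7, 11): e=[-1,7,19] → .
    (2,6)@(5, 13): e=[21,3,1] → X
    (3,6)@(7, 13): e=[7,1,17] → X
    (4,6)@(9, 13): e=[-7,-1,33] → .
  covered (4 px):
    . . . . . . .
    . . . . . . .
    . . . . . . .
    . . . . . . .
    . . X . . . .
    . . X . . . .
    . . X X . . .

Z-buffer (winner per pixel, '.' = empty):
  0 . . . . . .
  . . . . . . .
  . 1 . . . . .
  . . . . 1 . .
  . . 3 . . . .
  . 2 3 . . . .
  . 2 3 3 2 2 .

Answer: 3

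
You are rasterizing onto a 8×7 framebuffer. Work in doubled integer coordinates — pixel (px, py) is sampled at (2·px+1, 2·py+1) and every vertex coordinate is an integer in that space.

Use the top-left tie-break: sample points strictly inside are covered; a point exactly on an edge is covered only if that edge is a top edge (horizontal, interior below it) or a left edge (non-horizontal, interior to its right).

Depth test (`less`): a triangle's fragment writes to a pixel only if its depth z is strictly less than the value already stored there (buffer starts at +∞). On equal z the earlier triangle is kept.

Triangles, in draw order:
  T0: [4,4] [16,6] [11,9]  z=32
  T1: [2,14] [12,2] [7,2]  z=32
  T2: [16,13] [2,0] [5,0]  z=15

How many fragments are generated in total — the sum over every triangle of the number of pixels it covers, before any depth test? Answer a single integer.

T0:
  2·area = 46
  edge (4, 4)→(16, 6): d=(12,2) right/bottom  bias=-1
  edge (16, 6)→(11, 9): d=(-5,3) right/bottom  bias=-1
  edge (11, 9)→(4, 4): d=(-7,-5) top-left  bias=+0
    (3,2)@(7, 5): e=[6,32,8] → █
    (4,2)@(9, 5): e=[2,26,18] → █
    (5,2)@(11, 5): e=[-2,20,28] → ·
    (3,3)@(7, 7): e=[30,22,-6] → ·
    (4,3)@(9, 7): e=[26,16,4] → █
    (5,3)@(11, 7): e=[22,10,14] → █
    (6,3)@(13, 7): e=[18,4,24] → █
    (7,3)@(15, 7): e=[14,-2,34] → ·
    (4,4)@(9, 9): e=[50,6,-10] → ·
    (5,4)@(11, 9): e=[46,0,0] → ·  [on edge]
    (6,4)@(13, 9): e=[42,-6,10] → ·
  covered (5 px):
    · · · · · · · ·
    · · · · · · · ·
    · · · █ █ · · ·
    · · · · █ █ █ ·
    · · · · · · · ·
    · · · · · · · ·
    · · · · · · · ·
T1:
  2·area = 60  (B↔C swapped to make it positive)
  edge (2, 14)→(7, 2): d=(5,-12) top-left  bias=+0
  edge (7, 2)→(12, 2): d=(5,0) top-left  bias=+0
  edge (12, 2)→(2, 14): d=(-10,12) right/bottom  bias=-1
    (3,1)@(7, 3): e=[5,5,50] → █
    (4,1)@(9, 3): e=[29,5,26] → █
    (5,1)@(11, 3): e=[53,5,2] → █
    (6,1)@(13, 3): e=[77,5,-22] → ·
    (3,2)@(7, 5): e=[15,15,30] → █
    (5,2)@(11, 5): e=[63,15,-18] → ·
    (2,3)@(5, 7): e=[1,25,34] → █
    (4,3)@(9, 7): e=[49,25,-14] → ·
    (2,4)@(5, 9): e=[11,35,14] → █
    (3,4)@(7, 9): e=[35,35,-10] → ·
    (2,5)@(5, 11): e=[21,45,-6] → ·
  covered (8 px):
    · · · · · · · ·
    · · · █ █ █ · ·
    · · · █ █ · · ·
    · · █ █ · · · ·
    · · █ · · · · ·
    · · · · · · · ·
    · · · · · · · ·
T2:
  2·area = 39
  edge (16, 13)→(2, 0): d=(-14,-13) top-left  bias=+0
  edge (2, 0)→(5, 0): d=(3,0) top-left  bias=+0
  edge (5, 0)→(16, 13): d=(11,13) right/bottom  bias=-1
    (2,0)@(5, 1): e=[25,3,11] → █
    (3,0)@(7, 1): e=[51,3,-15] → ·
    (2,1)@(5, 3): e=[-3,9,33] → ·
    (3,1)@(7, 3): e=[23,9,7] → █
    (4,1)@(9, 3): e=[49,9,-19] → ·
    (3,2)@(7, 5): e=[-5,15,29] → ·
    (4,2)@(9, 5): e=[21,15,3] → █
    (5,2)@(11, 5): e=[47,15,-23] → ·
    (4,3)@(9, 7): e=[-7,21,25] → ·
  covered (3 px):
    · · █ · · · · ·
    · · · █ · · · ·
    · · · · █ · · ·
    · · · · · · · ·
    · · · · · · · ·
    · · · · · · · ·
    · · · · · · · ·

Result: 16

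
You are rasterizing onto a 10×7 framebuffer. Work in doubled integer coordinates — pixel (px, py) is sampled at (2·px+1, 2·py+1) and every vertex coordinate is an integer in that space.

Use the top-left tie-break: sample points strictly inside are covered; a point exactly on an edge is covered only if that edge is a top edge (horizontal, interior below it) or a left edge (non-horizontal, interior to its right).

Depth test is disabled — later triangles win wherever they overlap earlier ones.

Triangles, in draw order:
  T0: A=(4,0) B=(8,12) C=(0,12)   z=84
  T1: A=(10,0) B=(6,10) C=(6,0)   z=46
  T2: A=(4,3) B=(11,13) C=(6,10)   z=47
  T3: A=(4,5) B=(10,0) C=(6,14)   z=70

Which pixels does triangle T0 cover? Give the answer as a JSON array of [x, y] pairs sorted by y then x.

T0:
  2·area = 96
  edge (4, 0)→(8, 12): d=(4,12) right/bottom  bias=-1
  edge (8, 12)→(0, 12): d=(-8,0) right/bottom  bias=-1
  edge (0, 12)→(4, 0): d=(4,-12) top-left  bias=+0
    (1,1)@(3, 3): e=[24,72,0] → █  [on edge]
    (2,1)@(5, 3): e=[0,72,24] → ·  [on edge]
    (1,2)@(3, 5): e=[32,56,8] → █
    (2,2)@(5, 5): e=[8,56,32] → █
    (3,2)@(7, 5): e=[-16,56,56] → ·
    (1,3)@(3, 7): e=[40,40,16] → █
    (3,3)@(7, 7): e=[-8,40,64] → ·
    (0,4)@(1, 9): e=[72,24,0] → █  [on edge]
    (3,4)@(7, 9): e=[0,24,72] → ·  [on edge]
    (0,5)@(1, 11): e=[80,8,8] → █
    (3,5)@(7, 11): e=[8,8,80] → █
    (4,5)@(9, 11): e=[-16,8,104] → ·
  covered (12 px):
    · · · · · · · · · ·
    · █ · · · · · · · ·
    · █ █ · · · · · · ·
    · █ █ · · · · · · ·
    █ █ █ · · · · · · ·
    █ █ █ █ · · · · · ·
    · · · · · · · · · ·
T1:
  2·area = 40
  edge (10, 0)→(6, 10): d=(-4,10) right/bottom  bias=-1
  edge (6, 10)→(6, 0): d=(0,-10) top-left  bias=+0
  edge (6, 0)→(10, 0): d=(4,0) top-left  bias=+0
    (3,0)@(7, 1): e=[26,10,4] → █
    (4,0)@(9, 1): e=[6,30,4] → █
    (5,0)@(11, 1): e=[-14,50,4] → ·
    (3,1)@(7, 3): e=[18,10,12] → █
    (4,1)@(9, 3): e=[-2,30,12] → ·
    (3,2)@(7, 5): e=[10,10,20] → █
    (4,2)@(9, 5): e=[-10,30,20] → ·
    (3,3)@(7, 7): e=[2,10,28] → █
    (4,3)@(9, 7): e=[-18,30,28] → ·
    (3,4)@(7, 9): e=[-6,10,36] → ·
  covered (5 px):
    · · · █ █ · · · · ·
    · · · █ · · · · · ·
    · · · █ · · · · · ·
    · · · █ · · · · · ·
    · · · · · · · · · ·
    · · · · · · · · · ·
    · · · · · · · · · ·
T2:
  2·area = 29
  edge (4, 3)→(11, 13): d=(7,10) right/bottom  bias=-1
  edge (11, 13)→(6, 10): d=(-5,-3) top-left  bias=+0
  edge (6, 10)→(4, 3): d=(-2,-7) top-left  bias=+0
    (2,2)@(5, 5): e=[4,22,3] → █
    (3,2)@(7, 5): e=[-16,28,17] → ·
    (0,3)@(1, 7): e=[58,0,-29] → ·  [on edge]
    (2,3)@(5, 7): e=[18,12,-1] → ·
    (3,4)@(7, 9): e=[12,8,9] → █
    (4,4)@(9, 9): e=[-8,14,23] → ·
    (3,5)@(7, 11): e=[26,-2,5] → ·
    (4,5)@(9, 11): e=[6,4,19] → █
    (5,5)@(11, 11): e=[-14,10,33] → ·
    (4,6)@(9, 13): e=[20,-6,15] → ·
    (5,6)@(11, 13): e=[0,0,29] → ·  [on edge]
  covered (3 px):
    · · · · · · · · · ·
    · · · · · · · · · ·
    · · █ · · · · · · ·
    · · · · · · · · · ·
    · · · █ · · · · · ·
    · · · · █ · · · · ·
    · · · · · · · · · ·
T3:
  2·area = 64
  edge (4, 5)→(10, 0): d=(6,-5) top-left  bias=+0
  edge (10, 0)→(6, 14): d=(-4,14) right/bottom  bias=-1
  edge (6, 14)→(4, 5): d=(-2,-9) top-left  bias=+0
    (4,0)@(9, 1): e=[1,10,53] → █
    (5,0)@(11, 1): e=[11,-18,71] → ·
    (3,1)@(7, 3): e=[3,30,31] → █
    (5,1)@(11, 3): e=[23,-26,67] → ·
    (2,2)@(5, 5): e=[5,50,9] → █
    (4,2)@(9, 5): e=[25,-6,45] → ·
    (2,3)@(5, 7): e=[17,42,5] → █
    (4,3)@(9, 7): e=[37,-14,41] → ·
    (2,4)@(5, 9): e=[29,34,1] → █
    (4,4)@(9, 9): e=[49,-22,37] → ·
    (2,5)@(5, 11): e=[41,26,-3] → ·
    (3,5)@(7, 11): e=[51,-2,15] → ·
  covered (9 px):
    · · · · █ · · · · ·
    · · · █ █ · · · · ·
    · · █ █ · · · · · ·
    · · █ █ · · · · · ·
    · · █ █ · · · · · ·
    · · · · · · · · · ·
    · · · · · · · · · ·

Final: [[1,1],[1,2],[2,2],[1,3],[2,3],[0,4],[1,4],[2,4],[0,5],[1,5],[2,5],[3,5]]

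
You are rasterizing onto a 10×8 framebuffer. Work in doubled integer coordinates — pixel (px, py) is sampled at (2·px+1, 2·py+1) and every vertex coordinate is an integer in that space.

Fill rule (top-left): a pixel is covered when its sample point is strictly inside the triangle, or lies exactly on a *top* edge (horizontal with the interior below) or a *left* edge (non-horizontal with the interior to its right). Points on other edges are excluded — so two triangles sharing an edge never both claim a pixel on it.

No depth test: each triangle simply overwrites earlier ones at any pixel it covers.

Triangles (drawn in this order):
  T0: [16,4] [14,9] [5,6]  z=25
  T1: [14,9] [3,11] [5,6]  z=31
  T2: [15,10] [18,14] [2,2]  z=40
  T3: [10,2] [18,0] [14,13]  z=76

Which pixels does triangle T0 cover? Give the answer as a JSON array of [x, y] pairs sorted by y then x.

T0:
  2·area = 51
  edge (16, 4)→(14, 9): d=(-2,5) right/bottom  bias=-1
  edge (14, 9)→(5, 6): d=(-9,-3) top-left  bias=+0
  edge (5, 6)→(16, 4): d=(11,-2) top-left  bias=+0
    (5,2)@(11, 5): e=[23,27,1] → X
    (6,2)@(13, 5): e=[13,33,5] → X
    (7,2)@(15, 5): e=[3,39,9] → X
    (8,2)@(17, 5): e=[-7,45,13] → .
    (4,3)@(9, 7): e=[29,3,19] → X
    (7,3)@(15, 7): e=[-1,21,31] → .
    (4,4)@(9, 9): e=[25,-15,41] → .
    (5,4)@(11, 9): e=[15,-9,45] → .
    (6,4)@(13, 9): e=[5,-3,49] → .
  covered (6 px):
    . . . . . . . . . .
    . . . . . . . . . .
    . . . . . X X X . .
    . . . . X X X . . .
    . . . . . . . . . .
    . . . . . . . . . .
    . . . . . . . . . .
    . . . . . . . . . .
T1:
  2·area = 51
  edge (14, 9)→(3, 11): d=(-11,2) right/bottom  bias=-1
  edge (3, 11)→(5, 6): d=(2,-5) top-left  bias=+0
  edge (5, 6)→(14, 9): d=(9,3) right/bottom  bias=-1
    (3,0)@(7, 1): e=[102,0,-51] → .  [on edge]
    (2,3)@(5, 7): e=[40,2,9] → X
    (3,3)@(7, 7): e=[36,12,3] → X
    (4,3)@(9, 7): e=[32,22,-3] → .
    (2,4)@(5, 9): e=[18,6,27] → X
    (4,4)@(9, 9): e=[10,26,15] → X
    (5,4)@(11, 9): e=[6,36,9] → X
    (6,4)@(13, 9): e=[2,46,3] → X
    (7,4)@(15, 9): e=[-2,56,-3] → .
    (1,5)@(3, 11): e=[0,0,51] → .  [on edge]
    (2,5)@(5, 11): e=[-4,10,45] → .
    (3,5)@(7, 11): e=[-8,20,39] → .
  covered (7 px):
    . . . . . . . . . .
    . . . . . . . . . .
    . . . . . . . . . .
    . . X X . . . . . .
    . . X X X X X . . .
    . . . . . . . . . .
    . . . . . . . . . .
    . . . . . . . . . .
T2:
  2·area = 28
  edge (15, 10)→(18, 14): d=(3,4) right/bottom  bias=-1
  edge (18, 14)→(2, 2): d=(-16,-12) top-left  bias=+0
  edge (2, 2)→(15, 10): d=(13,8) right/bottom  bias=-1
    (4,3)@(9, 7): e=[15,4,9] → X
    (5,3)@(11, 7): e=[7,28,-7] → .
    (4,4)@(9, 9): e=[21,-28,35] → .
    (6,4)@(13, 9): e=[5,20,3] → X
    (7,4)@(15, 9): e=[-3,44,-13] → .
    (6,5)@(13, 11): e=[11,-12,29] → .
    (7,5)@(15, 11): e=[3,12,13] → X
    (8,5)@(17, 11): e=[-5,36,-3] → .
    (7,6)@(15, 13): e=[9,-20,39] → .
    (8,6)@(17, 13): e=[1,4,23] → X
    (9,6)@(19, 13): e=[-7,28,7] → .
    (8,7)@(17, 15): e=[7,-28,49] → .
  covered (4 px):
    . . . . . . . . . .
    . . . . . . . . . .
    . . . . . . . . . .
    . . . . X . . . . .
    . . . . . . X . . .
    . . . . . . . X . .
    . . . . . . . . X .
    . . . . . . . . . .
T3:
  2·area = 96
  edge (10, 2)→(18, 0): d=(8,-2) top-left  bias=+0
  edge (18, 0)→(14, 13): d=(-4,13) right/bottom  bias=-1
  edge (14, 13)→(10, 2): d=(-4,-11) top-left  bias=+0
    (7,0)@(15, 1): e=[2,35,59] → X
    (8,0)@(17, 1): e=[6,9,81] → X
    (9,0)@(19, 1): e=[10,-17,103] → .
    (5,1)@(11, 3): e=[10,79,7] → X
    (6,1)@(13, 3): e=[14,53,29] → X
    (9,1)@(19, 3): e=[26,-25,95] → .
    (5,2)@(11, 5): e=[26,71,-1] → .
    (6,2)@(13, 5): e=[30,45,21] → X
    (8,2)@(17, 5): e=[38,-7,65] → .
    (6,3)@(13, 7): e=[46,37,13] → X
    (8,3)@(17, 7): e=[54,-15,57] → .
    (6,4)@(13, 9): e=[62,29,5] → X
  covered (12 px):
    . . . . . . . X X .
    . . . . . X X X X .
    . . . . . . X X . .
    . . . . . . X X . .
    . . . . . . X X . .
    . . . . . . . . . .
    . . . . . . . . . .
    . . . . . . . . . .

Final: [[5,2],[6,2],[7,2],[4,3],[5,3],[6,3]]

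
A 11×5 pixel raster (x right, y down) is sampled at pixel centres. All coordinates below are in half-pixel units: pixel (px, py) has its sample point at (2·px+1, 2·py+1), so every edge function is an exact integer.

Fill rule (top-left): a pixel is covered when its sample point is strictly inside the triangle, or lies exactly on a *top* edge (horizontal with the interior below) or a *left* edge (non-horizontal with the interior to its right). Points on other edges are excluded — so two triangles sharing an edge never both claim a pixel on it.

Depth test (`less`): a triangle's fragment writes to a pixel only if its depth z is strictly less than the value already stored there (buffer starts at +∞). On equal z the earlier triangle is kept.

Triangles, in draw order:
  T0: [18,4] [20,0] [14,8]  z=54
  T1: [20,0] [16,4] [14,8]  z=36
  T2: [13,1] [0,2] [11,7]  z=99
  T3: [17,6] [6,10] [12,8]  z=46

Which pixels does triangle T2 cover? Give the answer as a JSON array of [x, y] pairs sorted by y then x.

T0:
  2·area = 8  (B↔C swapped to make it positive)
  edge (18, 4)→(14, 8): d=(-4,4) right/bottom  bias=-1
  edge (14, 8)→(20, 0): d=(6,-8) top-left  bias=+0
  edge (20, 0)→(18, 4): d=(-2,4) right/bottom  bias=-1
    (10,0)@(21, 1): e=[0,14,-6] → .  [on edge]
    (9,1)@(19, 3): e=[0,10,-2] → .  [on edge]
    (8,2)@(17, 5): e=[0,6,2] → .  [on edge]
    (7,3)@(15, 7): e=[0,2,6] → .  [on edge]
    (6,4)@(13, 9): e=[0,-2,10] → .  [on edge]
  covered (0 px):
    . . . . . . . . . . .
    . . . . . . . . . . .
    . . . . . . . . . . .
    . . . . . . . . . . .
    . . . . . . . . . . .
T1:
  2·area = 8  (B↔C swapped to make it positive)
  edge (20, 0)→(14, 8): d=(-6,8) right/bottom  bias=-1
  edge (14, 8)→(16, 4): d=(2,-4) top-left  bias=+0
  edge (16, 4)→(20, 0): d=(4,-4) top-left  bias=+0
    (9,0)@(19, 1): e=[2,6,0] → X  [on edge]
    (10,0)@(21, 1): e=[-14,14,8] → .
    (8,1)@(17, 3): e=[6,2,0] → X  [on edge]
    (9,1)@(19, 3): e=[-10,10,8] → .
    (7,2)@(15, 5): e=[10,-2,0] → .  [on edge]
    (8,2)@(17, 5): e=[-6,6,8] → .
    (6,3)@(13, 7): e=[14,-6,0] → .  [on edge]
    (5,4)@(11, 9): e=[18,-10,0] → .  [on edge]
  covered (2 px):
    . . . . . . . . . X .
    . . . . . . . . X . .
    . . . . . . . . . . .
    . . . . . . . . . . .
    . . . . . . . . . . .
T2:
  2·area = 76  (B↔C swapped to make it positive)
  edge (13, 1)→(11, 7): d=(-2,6) right/bottom  bias=-1
  edge (11, 7)→(0, 2): d=(-11,-5) top-left  bias=+0
  edge (0, 2)→(13, 1): d=(13,-1) top-left  bias=+0
    (6,0)@(13, 1): e=[0,76,0] → .  [on edge]
    (1,1)@(3, 3): e=[56,4,16] → X
    (2,1)@(5, 3): e=[44,14,18] → X
    (3,1)@(7, 3): e=[32,24,20] → X
    (4,1)@(9, 3): e=[20,34,22] → X
    (5,1)@(11, 3): e=[8,44,24] → X
    (6,1)@(13, 3): e=[-4,54,26] → .
    (1,2)@(3, 5): e=[52,-18,42] → .
    (2,2)@(5, 5): e=[40,-8,44] → .
    (3,2)@(7, 5): e=[28,2,46] → X
    (6,2)@(13, 5): e=[-8,32,52] → .
    (3,3)@(7, 7): e=[24,-20,72] → .
    (5,3)@(11, 7): e=[0,0,76] → .  [on edge]
  covered (8 px):
    . . . . . . . . . . .
    . X X X X X . . . . .
    . . . X X X . . . . .
    . . . . . . . . . . .
    . . . . . . . . . . .
T3:
  2·area = 2  (B↔C swapped to make it positive)
  edge (17, 6)→(12, 8): d=(-5,2) right/bottom  bias=-1
  edge (12, 8)→(6, 10): d=(-6,2) right/bottom  bias=-1
  edge (6, 10)→(17, 6): d=(11,-4) top-left  bias=+0
    (10,2)@(21, 5): e=[-3,0,5] → .  [on edge]
    (7,3)@(15, 7): e=[-1,0,3] → .  [on edge]
    (4,4)@(9, 9): e=[1,0,1] → .  [on edge]
  covered (0 px):
    . . . . . . . . . . .
    . . . . . . . . . . .
    . . . . . . . . . . .
    . . . . . . . . . . .
    . . . . . . . . . . .

Result: [[1,1],[2,1],[3,1],[4,1],[5,1],[3,2],[4,2],[5,2]]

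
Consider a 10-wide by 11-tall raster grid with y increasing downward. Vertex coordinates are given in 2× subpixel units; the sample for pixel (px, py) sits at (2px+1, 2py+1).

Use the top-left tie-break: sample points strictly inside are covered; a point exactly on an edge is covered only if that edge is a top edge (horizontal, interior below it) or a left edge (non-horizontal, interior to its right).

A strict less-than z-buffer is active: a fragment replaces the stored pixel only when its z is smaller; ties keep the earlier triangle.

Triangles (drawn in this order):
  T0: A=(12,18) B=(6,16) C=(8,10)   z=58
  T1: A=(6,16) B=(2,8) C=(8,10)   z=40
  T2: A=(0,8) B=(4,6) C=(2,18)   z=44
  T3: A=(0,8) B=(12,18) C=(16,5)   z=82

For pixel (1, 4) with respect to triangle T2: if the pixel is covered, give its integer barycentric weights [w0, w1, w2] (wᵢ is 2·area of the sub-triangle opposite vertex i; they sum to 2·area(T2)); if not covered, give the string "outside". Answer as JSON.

T0:
  2·area = 40
  edge (12, 18)→(6, 16): d=(-6,-2) top-left  bias=+0
  edge (6, 16)→(8, 10): d=(2,-6) top-left  bias=+0
  edge (8, 10)→(12, 18): d=(4,8) right/bottom  bias=-1
    (5,0)@(11, 1): e=[100,0,-60] → .  [on edge]
    (4,3)@(9, 7): e=[60,0,-20] → .  [on edge]
    (3,6)@(7, 13): e=[20,0,20] → X  [on edge]
    (4,6)@(9, 13): e=[24,12,4] → X
    (5,6)@(11, 13): e=[28,24,-12] → .
    (1,7)@(3, 15): e=[0,-20,60] → .  [on edge]
    (3,7)@(7, 15): e=[8,4,28] → X
    (5,7)@(11, 15): e=[16,28,-4] → .
    (3,8)@(7, 17): e=[-4,8,36] → .
    (4,8)@(9, 17): e=[0,20,20] → X  [on edge]
    (5,8)@(11, 17): e=[4,32,4] → X
    (6,8)@(13, 17): e=[8,44,-12] → .
    (2,9)@(5, 19): e=[-20,0,60] → .  [on edge]
    (7,9)@(15, 19): e=[0,60,-20] → .  [on edge]
  covered (6 px):
    . . . . . . . . . .
    . . . . . . . . . .
    . . . . . . . . . .
    . . . . . . . . . .
    . . . . . . . . . .
    . . . . . . . . . .
    . . . X X . . . . .
    . . . X X . . . . .
    . . . . X X . . . .
    . . . . . . . . . .
    . . . . . . . . . .
T1:
  2·area = 40
  edge (6, 16)→(2, 8): d=(-4,-8) top-left  bias=+0
  edge (2, 8)→(8, 10): d=(6,2) right/bottom  bias=-1
  edge (8, 10)→(6, 16): d=(-2,6) right/bottom  bias=-1
    (5,0)@(11, 1): e=[100,-60,0] → .  [on edge]
    (4,3)@(9, 7): e=[60,-20,0] → .  [on edge]
    (1,4)@(3, 9): e=[4,4,32] → X
    (2,4)@(5, 9): e=[20,0,20] → .  [on edge]
    (1,5)@(3, 11): e=[-4,16,28] → .
    (2,5)@(5, 11): e=[12,12,16] → X
    (3,5)@(7, 11): e=[28,8,4] → X
    (4,5)@(9, 11): e=[44,4,-8] → .
    (5,5)@(11, 11): e=[60,0,-20] → .  [on edge]
    (2,6)@(5, 13): e=[4,24,12] → X
    (3,6)@(7, 13): e=[20,20,0] → .  [on edge]
    (8,6)@(17, 13): e=[100,0,-60] → .  [on edge]
    (2,9)@(5, 19): e=[-20,60,0] → .  [on edge]
  covered (4 px):
    . . . . . . . . . .
    . . . . . . . . . .
    . . . . . . . . . .
    . . . . . . . . . .
    . X . . . . . . . .
    . . X X . . . . . .
    . . X . . . . . . .
    . . . . . . . . . .
    . . . . . . . . . .
    . . . . . . . . . .
    . . . . . . . . . .
T2:
  2·area = 44
  edge (0, 8)→(4, 6): d=(4,-2) top-left  bias=+0
  edge (4, 6)→(2, 18): d=(-2,12) right/bottom  bias=-1
  edge (2, 18)→(0, 8): d=(-2,-10) top-left  bias=+0
    (1,3)@(3, 7): e=[2,10,32] → X
    (2,3)@(5, 7): e=[6,-14,52] → .
    (0,4)@(1, 9): e=[6,30,8] → X
    (2,4)@(5, 9): e=[14,-18,48] → .
    (0,5)@(1, 11): e=[14,26,4] → X
    (2,5)@(5, 11): e=[22,-22,44] → .
    (0,6)@(1, 13): e=[22,22,0] → X  [on edge]
    (1,6)@(3, 13): e=[26,-2,20] → .
    (0,7)@(1, 15): e=[30,18,-4] → .
  covered (6 px):
    . . . . . . . . . .
    . . . . . . . . . .
    . . . . . . . . . .
    . X . . . . . . . .
    X X . . . . . . . .
    X X . . . . . . . .
    X . . . . . . . . .
    . . . . . . . . . .
    . . . . . . . . . .
    . . . . . . . . . .
    . . . . . . . . . .
T3:
  2·area = 196  (B↔C swapped to make it positive)
  edge (0, 8)→(16, 5): d=(16,-3) top-left  bias=+0
  edge (16, 5)→(12, 18): d=(-4,13) right/bottom  bias=-1
  edge (12, 18)→(0, 8): d=(-12,-10) top-left  bias=+0
    (3,3)@(7, 7): e=[5,109,82] → X
    (4,3)@(9, 7): e=[11,83,102] → X
    (5,3)@(11, 7): e=[17,57,122] → X
    (6,3)@(13, 7): e=[23,31,142] → X
    (7,3)@(15, 7): e=[29,5,162] → X
    (8,3)@(17, 7): e=[35,-21,182] → .
    (1,4)@(3, 9): e=[25,153,18] → X
    (2,4)@(5, 9): e=[31,127,38] → X
    (7,4)@(15, 9): e=[61,-3,138] → .
    (1,5)@(3, 11): e=[57,145,-6] → .
    (2,5)@(5, 11): e=[63,119,14] → X
    (7,5)@(15, 11): e=[93,-11,114] → .
  covered (23 px):
    . . . . . . . . . .
    . . . . . . . . . .
    . . . . . . . . . .
    . . . X X X X X . .
    . X X X X X X . . .
    . . X X X X X . . .
    . . . X X X X . . .
    . . . . X X . . . .
    . . . . . X . . . .
    . . . . . . . . . .
    . . . . . . . . . .

Answer: [6,28,10]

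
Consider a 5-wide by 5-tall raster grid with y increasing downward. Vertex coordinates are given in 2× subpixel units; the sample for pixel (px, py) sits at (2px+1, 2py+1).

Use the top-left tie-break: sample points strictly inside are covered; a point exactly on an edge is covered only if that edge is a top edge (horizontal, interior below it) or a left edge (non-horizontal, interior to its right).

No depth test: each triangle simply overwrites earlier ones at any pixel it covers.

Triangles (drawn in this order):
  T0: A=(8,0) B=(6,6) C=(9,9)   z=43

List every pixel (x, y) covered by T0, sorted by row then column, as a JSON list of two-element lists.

T0:
  2·area = 24  (B↔C swapped to make it positive)
  edge (8, 0)→(9, 9): d=(1,9) right/bottom  bias=-1
  edge (9, 9)→(6, 6): d=(-3,-3) top-left  bias=+0
  edge (6, 6)→(8, 0): d=(2,-6) top-left  bias=+0
    (0,0)@(1, 1): e=[64,0,-40] → .  [on edge]
    (1,1)@(3, 3): e=[48,0,-24] → .  [on edge]
    (3,1)@(7, 3): e=[12,12,0] → X  [on edge]
    (4,1)@(9, 3): e=[-6,18,12] → .
    (2,2)@(5, 5): e=[32,0,-8] → .  [on edge]
    (3,2)@(7, 5): e=[14,6,4] → X
    (4,2)@(9, 5): e=[-4,12,16] → .
    (3,3)@(7, 7): e=[16,0,8] → X  [on edge]
    (4,3)@(9, 7): e=[-2,6,20] → .
    (2,4)@(5, 9): e=[36,-12,0] → .  [on edge]
    (3,4)@(7, 9): e=[18,-6,12] → .
    (4,4)@(9, 9): e=[0,0,24] → .  [on edge]
  covered (3 px):
    . . . . .
    . . . X .
    . . . X .
    . . . X .
    . . . . .

Final: [[3,1],[3,2],[3,3]]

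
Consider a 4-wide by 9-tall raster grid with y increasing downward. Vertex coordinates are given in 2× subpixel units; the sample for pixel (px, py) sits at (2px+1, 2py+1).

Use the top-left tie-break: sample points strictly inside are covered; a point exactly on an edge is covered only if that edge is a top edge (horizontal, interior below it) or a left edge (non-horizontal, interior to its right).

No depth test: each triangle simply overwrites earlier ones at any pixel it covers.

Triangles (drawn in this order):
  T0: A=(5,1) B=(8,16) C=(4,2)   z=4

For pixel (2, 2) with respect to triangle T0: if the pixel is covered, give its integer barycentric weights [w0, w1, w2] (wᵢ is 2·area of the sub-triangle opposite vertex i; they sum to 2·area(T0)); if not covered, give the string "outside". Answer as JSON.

T0:
  2·area = 18
  edge (5, 1)→(8, 16): d=(3,15) right/bottom  bias=-1
  edge (8, 16)→(4, 2): d=(-4,-14) top-left  bias=+0
  edge (4, 2)→(5, 1): d=(1,-1) top-left  bias=+0
    (2,0)@(5, 1): e=[0,18,0] → ·  [on edge]
    (1,1)@(3, 3): e=[36,-18,0] → ·  [on edge]
    (2,1)@(5, 3): e=[6,10,2] → █
    (3,1)@(7, 3): e=[-24,38,4] → ·
    (0,2)@(1, 5): e=[72,-54,0] → ·  [on edge]
    (2,2)@(5, 5): e=[12,2,4] → █
    (3,2)@(7, 5): e=[-18,30,6] → ·
    (2,3)@(5, 7): e=[18,-6,6] → ·
    (3,5)@(7, 11): e=[0,6,12] → ·  [on edge]
  covered (2 px):
    · · · ·
    · · █ ·
    · · █ ·
    · · · ·
    · · · ·
    · · · ·
    · · · ·
    · · · ·
    · · · ·

Result: [2,4,12]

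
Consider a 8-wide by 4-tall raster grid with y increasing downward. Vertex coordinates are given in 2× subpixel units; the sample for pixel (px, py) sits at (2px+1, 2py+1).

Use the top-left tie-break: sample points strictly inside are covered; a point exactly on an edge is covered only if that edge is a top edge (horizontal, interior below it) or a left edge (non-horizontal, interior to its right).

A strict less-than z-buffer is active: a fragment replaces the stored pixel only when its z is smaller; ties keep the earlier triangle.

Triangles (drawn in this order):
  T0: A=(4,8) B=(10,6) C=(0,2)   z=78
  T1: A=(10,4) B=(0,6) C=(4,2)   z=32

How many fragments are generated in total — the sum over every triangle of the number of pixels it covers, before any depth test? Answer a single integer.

T0:
  2·area = 44  (B↔C swapped to make it positive)
  edge (4, 8)→(0, 2): d=(-4,-6) top-left  bias=+0
  edge (0, 2)→(10, 6): d=(10,4) right/bottom  bias=-1
  edge (10, 6)→(4, 8): d=(-6,2) right/bottom  bias=-1
    (0,1)@(1, 3): e=[2,6,36] → X
    (1,1)@(3, 3): e=[14,-2,32] → .
    (0,2)@(1, 5): e=[-6,26,24] → .
    (1,2)@(3, 5): e=[6,18,20] → X
    (2,2)@(5, 5): e=[18,10,16] → X
    (3,2)@(7, 5): e=[30,2,12] → X
    (4,2)@(9, 5): e=[42,-6,8] → .
    (6,2)@(13, 5): e=[66,-22,0] → .  [on edge]
    (1,3)@(3, 7): e=[-2,38,8] → .
    (2,3)@(5, 7): e=[10,30,4] → X
    (3,3)@(7, 7): e=[22,22,0] → .  [on edge]
  covered (5 px):
    . . . . . . . .
    X . . . . . . .
    . X X X . . . .
    . . X . . . . .
T1:
  2·area = 32
  edge (10, 4)→(0, 6): d=(-10,2) right/bottom  bias=-1
  edge (0, 6)→(4, 2): d=(4,-4) top-left  bias=+0
  edge (4, 2)→(10, 4): d=(6,2) right/bottom  bias=-1
    (0,0)@(1, 1): e=[48,-16,0] → .  [on edge]
    (2,0)@(5, 1): e=[40,0,-8] → .  [on edge]
    (1,1)@(3, 3): e=[24,0,8] → X  [on edge]
    (2,1)@(5, 3): e=[20,8,4] → X
    (3,1)@(7, 3): e=[16,16,0] → .  [on edge]
    (7,1)@(15, 3): e=[0,48,-16] → .  [on edge]
    (0,2)@(1, 5): e=[8,0,24] → X  [on edge]
    (2,2)@(5, 5): e=[0,16,16] → .  [on edge]
    (6,2)@(13, 5): e=[-16,48,0] → .  [on edge]
    (0,3)@(1, 7): e=[-12,8,36] → .
    (1,3)@(3, 7): e=[-16,16,32] → .
  covered (4 px):
    . . . . . . . .
    . X X . . . . .
    X X . . . . . .
    . . . . . . . .

Result: 9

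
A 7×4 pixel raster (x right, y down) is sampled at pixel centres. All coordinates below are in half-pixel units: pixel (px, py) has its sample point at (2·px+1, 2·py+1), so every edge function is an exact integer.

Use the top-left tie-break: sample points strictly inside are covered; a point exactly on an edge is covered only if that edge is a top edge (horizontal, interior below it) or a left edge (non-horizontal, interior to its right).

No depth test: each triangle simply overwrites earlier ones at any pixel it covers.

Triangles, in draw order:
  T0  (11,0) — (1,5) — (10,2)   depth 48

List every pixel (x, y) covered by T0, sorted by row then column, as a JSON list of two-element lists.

T0:
  2·area = 15  (B↔C swapped to make it positive)
  edge (11, 0)→(10, 2): d=(-1,2) right/bottom  bias=-1
  edge (10, 2)→(1, 5): d=(-9,3) right/bottom  bias=-1
  edge (1, 5)→(11, 0): d=(10,-5) top-left  bias=+0
    (4,0)@(9, 1): e=[3,12,0] → █  [on edge]
    (5,0)@(11, 1): e=[-1,6,10] → ·
    (6,0)@(13, 1): e=[-5,0,20] → ·  [on edge]
    (2,1)@(5, 3): e=[9,6,0] → █  [on edge]
    (3,1)@(7, 3): e=[5,0,10] → ·  [on edge]
    (4,1)@(9, 3): e=[1,-6,20] → ·
    (0,2)@(1, 5): e=[15,0,0] → ·  [on edge]
    (2,2)@(5, 5): e=[7,-12,20] → ·
  covered (2 px):
    · · · · █ · ·
    · · █ · · · ·
    · · · · · · ·
    · · · · · · ·

Result: [[4,0],[2,1]]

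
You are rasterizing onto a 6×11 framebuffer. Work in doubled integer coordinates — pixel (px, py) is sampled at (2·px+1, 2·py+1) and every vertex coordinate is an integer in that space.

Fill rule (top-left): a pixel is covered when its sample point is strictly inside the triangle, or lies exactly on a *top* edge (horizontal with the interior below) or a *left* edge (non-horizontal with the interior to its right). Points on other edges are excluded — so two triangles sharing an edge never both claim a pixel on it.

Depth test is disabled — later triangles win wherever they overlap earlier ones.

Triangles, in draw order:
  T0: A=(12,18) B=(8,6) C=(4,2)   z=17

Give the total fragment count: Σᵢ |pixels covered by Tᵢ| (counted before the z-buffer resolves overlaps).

T0:
  2·area = 32  (B↔C swapped to make it positive)
  edge (12, 18)→(4, 2): d=(-8,-16) top-left  bias=+0
  edge (4, 2)→(8, 6): d=(4,4) right/bottom  bias=-1
  edge (8, 6)→(12, 18): d=(4,12) right/bottom  bias=-1
    (1,0)@(3, 1): e=[-8,0,40] → .  [on edge]
    (2,1)@(5, 3): e=[8,0,24] → .  [on edge]
    (3,1)@(7, 3): e=[40,-8,0] → .  [on edge]
    (3,2)@(7, 5): e=[24,0,8] → .  [on edge]
    (3,3)@(7, 7): e=[8,8,16] → X
    (4,3)@(9, 7): e=[40,0,-8] → .  [on edge]
    (3,4)@(7, 9): e=[-8,16,24] → .
    (4,4)@(9, 9): e=[24,8,0] → .  [on edge]
    (5,4)@(11, 9): e=[56,0,-24] → .  [on edge]
    (4,5)@(9, 11): e=[8,16,8] → X
    (5,5)@(11, 11): e=[40,8,-16] → .
    (4,6)@(9, 13): e=[-8,24,16] → .
    (5,7)@(11, 15): e=[8,24,0] → .  [on edge]
  covered (2 px):
    . . . . . .
    . . . . . .
    . . . . . .
    . . . X . .
    . . . . . .
    . . . . X .
    . . . . . .
    . . . . . .
    . . . . . .
    . . . . . .
    . . . . . .

Final: 2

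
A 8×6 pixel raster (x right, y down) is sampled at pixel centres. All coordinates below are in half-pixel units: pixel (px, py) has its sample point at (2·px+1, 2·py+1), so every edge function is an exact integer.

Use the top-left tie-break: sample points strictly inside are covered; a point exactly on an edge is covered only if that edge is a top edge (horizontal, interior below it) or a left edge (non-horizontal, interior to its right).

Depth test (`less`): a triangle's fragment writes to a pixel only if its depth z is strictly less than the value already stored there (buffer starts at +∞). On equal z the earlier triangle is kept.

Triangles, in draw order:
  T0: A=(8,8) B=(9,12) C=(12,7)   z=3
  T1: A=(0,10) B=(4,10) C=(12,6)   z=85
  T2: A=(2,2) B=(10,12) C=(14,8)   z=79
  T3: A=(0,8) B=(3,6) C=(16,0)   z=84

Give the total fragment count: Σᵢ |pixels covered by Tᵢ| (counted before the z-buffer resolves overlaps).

T0:
  2·area = 17  (B↔C swapped to make it positive)
  edge (8, 8)→(12, 7): d=(4,-1) top-left  bias=+0
  edge (12, 7)→(9, 12): d=(-3,5) right/bottom  bias=-1
  edge (9, 12)→(8, 8): d=(-1,-4) top-left  bias=+0
    (4,4)@(9, 9): e=[5,9,3] → X
    (5,4)@(11, 9): e=[7,-1,11] → .
    (4,5)@(9, 11): e=[13,3,1] → X
    (5,5)@(11, 11): e=[15,-7,9] → .
  covered (2 px):
    . . . . . . . .
    . . . . . . . .
    . . . . . . . .
    . . . . . . . .
    . . . . X . . .
    . . . . X . . .
T1:
  2·area = 16  (B↔C swapped to make it positive)
  edge (0, 10)→(12, 6): d=(12,-4) top-left  bias=+0
  edge (12, 6)→(4, 10): d=(-8,4) right/bottom  bias=-1
  edge (4, 10)→(0, 10): d=(-4,0) right/bottom  bias=-1
    (7,2)@(15, 5): e=[0,-4,20] → .  [on edge]
    (4,3)@(9, 7): e=[0,4,12] → X  [on edge]
    (5,3)@(11, 7): e=[8,-4,12] → .
    (1,4)@(3, 9): e=[0,12,4] → X  [on edge]
    (2,4)@(5, 9): e=[8,4,4] → X
    (3,4)@(7, 9): e=[16,-4,4] → .
    (4,4)@(9, 9): e=[24,-12,4] → .
    (1,5)@(3, 11): e=[24,-4,-4] → .
    (2,5)@(5, 11): e=[32,-12,-4] → .
  covered (3 px):
    . . . . . . . .
    . . . . . . . .
    . . . . . . . .
    . . . . X . . .
    . X X . . . . .
    . . . . . . . .
T2:
  2·area = 72  (B↔C swapped to make it positive)
  edge (2, 2)→(14, 8): d=(12,6) right/bottom  bias=-1
  edge (14, 8)→(10, 12): d=(-4,4) right/bottom  bias=-1
  edge (10, 12)→(2, 2): d=(-8,-10) top-left  bias=+0
    (1,1)@(3, 3): e=[6,64,2] → X
    (2,1)@(5, 3): e=[-6,56,22] → .
    (1,2)@(3, 5): e=[30,56,-14] → .
    (2,2)@(5, 5): e=[18,48,6] → X
    (3,2)@(7, 5): e=[6,40,26] → X
    (4,2)@(9, 5): e=[-6,32,46] → .
    (2,3)@(5, 7): e=[42,40,-10] → .
    (3,3)@(7, 7): e=[30,32,10] → X
    (4,3)@(9, 7): e=[18,24,30] → X
    (5,3)@(11, 7): e=[6,16,50] → X
    (6,3)@(13, 7): e=[-6,8,70] → .
    (7,3)@(15, 7): e=[-18,0,90] → .  [on edge]
    (6,4)@(13, 9): e=[18,0,54] → .  [on edge]
    (5,5)@(11, 11): e=[54,0,18] → .  [on edge]
  covered (8 px):
    . . . . . . . .
    . X . . . . . .
    . . X X . . . .
    . . . X X X . .
    . . . . X X . .
    . . . . . . . .
T3:
  2·area = 8
  edge (0, 8)→(3, 6): d=(3,-2) top-left  bias=+0
  edge (3, 6)→(16, 0): d=(13,-6) top-left  bias=+0
  edge (16, 0)→(0, 8): d=(-16,8) right/bottom  bias=-1
  covered (0 px):
    . . . . . . . .
    . . . . . . . .
    . . . . . . . .
    . . . . . . . .
    . . . . . . . .
    . . . . . . . .

Final: 13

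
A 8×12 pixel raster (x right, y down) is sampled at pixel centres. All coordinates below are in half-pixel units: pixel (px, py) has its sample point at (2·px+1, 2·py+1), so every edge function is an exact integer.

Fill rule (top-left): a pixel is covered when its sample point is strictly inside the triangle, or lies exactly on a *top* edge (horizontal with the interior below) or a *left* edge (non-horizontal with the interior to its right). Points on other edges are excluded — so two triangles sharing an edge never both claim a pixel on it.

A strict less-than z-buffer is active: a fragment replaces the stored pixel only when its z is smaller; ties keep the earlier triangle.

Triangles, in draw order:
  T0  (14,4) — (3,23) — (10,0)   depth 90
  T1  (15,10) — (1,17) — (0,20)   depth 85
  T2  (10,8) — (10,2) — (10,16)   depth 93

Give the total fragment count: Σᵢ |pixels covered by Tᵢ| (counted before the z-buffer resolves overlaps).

T0:
  2·area = 120
  edge (14, 4)→(3, 23): d=(-11,19) right/bottom  bias=-1
  edge (3, 23)→(10, 0): d=(7,-23) top-left  bias=+0
  edge (10, 0)→(14, 4): d=(4,4) right/bottom  bias=-1
    (5,0)@(11, 1): e=[90,30,0] → .  [on edge]
    (5,1)@(11, 3): e=[68,44,8] → X
    (6,1)@(13, 3): e=[30,90,0] → .  [on edge]
    (4,2)@(9, 5): e=[84,12,24] → X
    (6,2)@(13, 5): e=[8,104,8] → X
    (7,2)@(15, 5): e=[-30,150,0] → .  [on edge]
    (4,3)@(9, 7): e=[62,26,32] → X
    (6,3)@(13, 7): e=[-14,118,16] → .
    (4,4)@(9, 9): e=[40,40,40] → X
    (6,4)@(13, 9): e=[-36,132,24] → .
    (3,5)@(7, 11): e=[56,8,56] → X
    (5,5)@(11, 11): e=[-20,100,40] → .
    (1,11)@(3, 23): e=[0,0,120] → .  [on edge]
  covered (14 px):
    . . . . . . . .
    . . . . . X . .
    . . . . X X X .
    . . . . X X . .
    . . . . X X . .
    . . . X X . . .
    . . . X . . . .
    . . . X . . . .
    . . X . . . . .
    . . X . . . . .
    . . . . . . . .
    . . . . . . . .
T1:
  2·area = 35  (B↔C swapped to make it positive)
  edge (15, 10)→(0, 20): d=(-15,10) right/bottom  bias=-1
  edge (0, 20)→(1, 17): d=(1,-3) top-left  bias=+0
  edge (1, 17)→(15, 10): d=(14,-7) top-left  bias=+0
    (2,2)@(5, 5): e=[175,0,-140] → .  [on edge]
    (1,5)@(3, 11): e=[105,0,-70] → .  [on edge]
    (6,5)@(13, 11): e=[5,30,0] → X  [on edge]
    (7,5)@(15, 11): e=[-15,36,14] → .
    (4,6)@(9, 13): e=[15,20,0] → X  [on edge]
    (5,6)@(11, 13): e=[-5,26,14] → .
    (6,6)@(13, 13): e=[-25,32,28] → .
    (2,7)@(5, 15): e=[25,10,0] → X  [on edge]
    (3,7)@(7, 15): e=[5,16,14] → X
    (4,7)@(9, 15): e=[-15,22,28] → .
    (0,8)@(1, 17): e=[35,0,0] → X  [on edge]
    (1,8)@(3, 17): e=[15,6,14] → X
  covered (7 px):
    . . . . . . . .
    . . . . . . . .
    . . . . . . . .
    . . . . . . . .
    . . . . . . . .
    . . . . . . X .
    . . . . X . . .
    . . X X . . . .
    X X . . . . . .
    X . . . . . . .
    . . . . . . . .
    . . . . . . . .
T2:
  degenerate (2·area = 0) — covers nothing

Result: 21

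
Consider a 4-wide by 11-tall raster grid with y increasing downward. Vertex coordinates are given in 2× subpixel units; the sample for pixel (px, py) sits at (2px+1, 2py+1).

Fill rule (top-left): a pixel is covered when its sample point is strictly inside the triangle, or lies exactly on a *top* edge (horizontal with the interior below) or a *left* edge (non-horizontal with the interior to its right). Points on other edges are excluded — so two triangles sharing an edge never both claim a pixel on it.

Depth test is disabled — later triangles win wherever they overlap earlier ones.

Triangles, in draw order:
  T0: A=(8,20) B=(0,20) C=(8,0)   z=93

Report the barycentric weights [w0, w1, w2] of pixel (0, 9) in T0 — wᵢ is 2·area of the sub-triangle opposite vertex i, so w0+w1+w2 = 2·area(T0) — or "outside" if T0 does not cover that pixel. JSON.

T0:
  2·area = 160
  edge (8, 20)→(0, 20): d=(-8,0) right/bottom  bias=-1
  edge (0, 20)→(8, 0): d=(8,-20) top-left  bias=+0
  edge (8, 0)→(8, 20): d=(0,20) right/bottom  bias=-1
    (3,1)@(7, 3): e=[136,4,20] → █
    (3,2)@(7, 5): e=[120,20,20] → █
    (3,3)@(7, 7): e=[104,36,20] → █
    (2,4)@(5, 9): e=[88,12,60] → █
    (2,5)@(5, 11): e=[72,28,60] → █
    (1,6)@(3, 13): e=[56,4,100] → █
    (1,7)@(3, 15): e=[40,20,100] → █
    (1,8)@(3, 17): e=[24,36,100] → █
    (0,9)@(1, 19): e=[8,12,140] → █
    (0,10)@(1, 21): e=[-8,28,140] → ·
    (1,10)@(3, 21): e=[-8,68,100] → ·
    (2,10)@(5, 21): e=[-8,108,60] → ·
  covered (20 px):
    · · · ·
    · · · █
    · · · █
    · · · █
    · · █ █
    · · █ █
    · █ █ █
    · █ █ █
    · █ █ █
    █ █ █ █
    · · · ·

Final: [12,140,8]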